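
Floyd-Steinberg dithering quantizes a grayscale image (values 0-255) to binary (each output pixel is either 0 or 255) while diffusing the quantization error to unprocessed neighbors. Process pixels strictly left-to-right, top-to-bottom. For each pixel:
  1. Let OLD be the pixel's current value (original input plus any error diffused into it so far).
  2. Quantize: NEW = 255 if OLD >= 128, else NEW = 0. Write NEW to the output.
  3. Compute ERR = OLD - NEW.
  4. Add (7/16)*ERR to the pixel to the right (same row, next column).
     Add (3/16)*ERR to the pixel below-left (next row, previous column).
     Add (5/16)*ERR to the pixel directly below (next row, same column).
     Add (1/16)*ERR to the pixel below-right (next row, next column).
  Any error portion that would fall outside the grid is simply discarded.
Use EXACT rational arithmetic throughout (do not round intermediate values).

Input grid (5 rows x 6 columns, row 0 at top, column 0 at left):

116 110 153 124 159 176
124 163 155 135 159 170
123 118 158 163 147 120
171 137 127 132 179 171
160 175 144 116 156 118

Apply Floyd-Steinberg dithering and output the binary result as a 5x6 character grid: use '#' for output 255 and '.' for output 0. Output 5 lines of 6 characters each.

(0,0): OLD=116 → NEW=0, ERR=116
(0,1): OLD=643/4 → NEW=255, ERR=-377/4
(0,2): OLD=7153/64 → NEW=0, ERR=7153/64
(0,3): OLD=177047/1024 → NEW=255, ERR=-84073/1024
(0,4): OLD=2016545/16384 → NEW=0, ERR=2016545/16384
(0,5): OLD=60253159/262144 → NEW=255, ERR=-6593561/262144
(1,0): OLD=9125/64 → NEW=255, ERR=-7195/64
(1,1): OLD=57635/512 → NEW=0, ERR=57635/512
(1,2): OLD=3569919/16384 → NEW=255, ERR=-608001/16384
(1,3): OLD=8072099/65536 → NEW=0, ERR=8072099/65536
(1,4): OLD=1012933337/4194304 → NEW=255, ERR=-56614183/4194304
(1,5): OLD=11000958239/67108864 → NEW=255, ERR=-6111802081/67108864
(2,0): OLD=892721/8192 → NEW=0, ERR=892721/8192
(2,1): OLD=48986763/262144 → NEW=255, ERR=-17859957/262144
(2,2): OLD=615414561/4194304 → NEW=255, ERR=-454132959/4194304
(2,3): OLD=5008697497/33554432 → NEW=255, ERR=-3547682663/33554432
(2,4): OLD=93573779339/1073741824 → NEW=0, ERR=93573779339/1073741824
(2,5): OLD=2213163360125/17179869184 → NEW=255, ERR=-2167703281795/17179869184
(3,0): OLD=806481473/4194304 → NEW=255, ERR=-263066047/4194304
(3,1): OLD=2509164877/33554432 → NEW=0, ERR=2509164877/33554432
(3,2): OLD=27326159559/268435456 → NEW=0, ERR=27326159559/268435456
(3,3): OLD=2629709274373/17179869184 → NEW=255, ERR=-1751157367547/17179869184
(3,4): OLD=18055711374213/137438953472 → NEW=255, ERR=-16991221761147/137438953472
(3,5): OLD=182363736854955/2199023255552 → NEW=0, ERR=182363736854955/2199023255552
(4,0): OLD=82904198671/536870912 → NEW=255, ERR=-53997883889/536870912
(4,1): OLD=1456271059875/8589934592 → NEW=255, ERR=-734162261085/8589934592
(4,2): OLD=34079738318009/274877906944 → NEW=0, ERR=34079738318009/274877906944
(4,3): OLD=534673630931901/4398046511104 → NEW=0, ERR=534673630931901/4398046511104
(4,4): OLD=12647530161493069/70368744177664 → NEW=255, ERR=-5296499603811251/70368744177664
(4,5): OLD=116259384135836411/1125899906842624 → NEW=0, ERR=116259384135836411/1125899906842624
Row 0: .#.#.#
Row 1: #.#.##
Row 2: .###.#
Row 3: #..##.
Row 4: ##..#.

Answer: .#.#.#
#.#.##
.###.#
#..##.
##..#.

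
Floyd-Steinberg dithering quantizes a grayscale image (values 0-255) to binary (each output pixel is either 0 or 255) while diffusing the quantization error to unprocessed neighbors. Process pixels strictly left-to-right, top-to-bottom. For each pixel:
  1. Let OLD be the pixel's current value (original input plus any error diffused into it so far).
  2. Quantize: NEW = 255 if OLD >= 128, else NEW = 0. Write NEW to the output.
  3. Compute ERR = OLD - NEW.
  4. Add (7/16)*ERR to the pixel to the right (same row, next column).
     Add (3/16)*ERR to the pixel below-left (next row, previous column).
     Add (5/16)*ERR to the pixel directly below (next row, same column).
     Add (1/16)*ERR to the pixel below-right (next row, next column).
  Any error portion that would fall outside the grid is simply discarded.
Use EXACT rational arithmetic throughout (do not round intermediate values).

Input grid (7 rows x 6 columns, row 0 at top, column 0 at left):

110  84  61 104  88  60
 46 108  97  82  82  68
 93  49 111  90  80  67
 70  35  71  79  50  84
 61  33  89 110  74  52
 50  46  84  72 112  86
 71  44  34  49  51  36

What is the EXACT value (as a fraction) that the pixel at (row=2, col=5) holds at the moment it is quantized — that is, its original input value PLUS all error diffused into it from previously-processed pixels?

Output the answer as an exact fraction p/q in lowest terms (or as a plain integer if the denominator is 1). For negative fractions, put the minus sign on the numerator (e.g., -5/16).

(0,0): OLD=110 → NEW=0, ERR=110
(0,1): OLD=1057/8 → NEW=255, ERR=-983/8
(0,2): OLD=927/128 → NEW=0, ERR=927/128
(0,3): OLD=219481/2048 → NEW=0, ERR=219481/2048
(0,4): OLD=4419951/32768 → NEW=255, ERR=-3935889/32768
(0,5): OLD=3906057/524288 → NEW=0, ERR=3906057/524288
(1,0): OLD=7339/128 → NEW=0, ERR=7339/128
(1,1): OLD=105389/1024 → NEW=0, ERR=105389/1024
(1,2): OLD=5134897/32768 → NEW=255, ERR=-3220943/32768
(1,3): OLD=6608285/131072 → NEW=0, ERR=6608285/131072
(1,4): OLD=625932023/8388608 → NEW=0, ERR=625932023/8388608
(1,5): OLD=12813226641/134217728 → NEW=0, ERR=12813226641/134217728
(2,0): OLD=2133439/16384 → NEW=255, ERR=-2044481/16384
(2,1): OLD=6145573/524288 → NEW=0, ERR=6145573/524288
(2,2): OLD=849737647/8388608 → NEW=0, ERR=849737647/8388608
(2,3): OLD=10597822455/67108864 → NEW=255, ERR=-6514937865/67108864
(2,4): OLD=175870687333/2147483648 → NEW=0, ERR=175870687333/2147483648
(2,5): OLD=4718494011155/34359738368 → NEW=255, ERR=-4043239272685/34359738368
Target (2,5): original=67, with diffused error = 4718494011155/34359738368

Answer: 4718494011155/34359738368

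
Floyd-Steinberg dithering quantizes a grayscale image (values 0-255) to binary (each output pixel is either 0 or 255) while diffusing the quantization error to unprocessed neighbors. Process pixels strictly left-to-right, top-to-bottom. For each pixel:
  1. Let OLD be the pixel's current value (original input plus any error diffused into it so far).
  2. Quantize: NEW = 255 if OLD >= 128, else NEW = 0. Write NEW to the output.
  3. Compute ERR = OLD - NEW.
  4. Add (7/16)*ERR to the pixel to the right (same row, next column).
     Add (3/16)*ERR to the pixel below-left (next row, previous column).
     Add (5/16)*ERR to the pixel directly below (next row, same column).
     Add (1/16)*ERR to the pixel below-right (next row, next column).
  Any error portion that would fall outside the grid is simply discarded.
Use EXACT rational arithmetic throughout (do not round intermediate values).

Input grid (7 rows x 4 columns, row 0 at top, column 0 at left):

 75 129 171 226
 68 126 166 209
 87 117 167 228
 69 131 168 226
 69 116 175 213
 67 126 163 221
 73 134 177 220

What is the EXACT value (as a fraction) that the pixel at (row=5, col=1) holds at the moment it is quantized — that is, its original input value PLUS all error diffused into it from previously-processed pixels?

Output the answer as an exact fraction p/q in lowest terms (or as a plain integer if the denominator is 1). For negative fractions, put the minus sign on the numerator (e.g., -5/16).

Answer: 1658534087877369/17592186044416

Derivation:
(0,0): OLD=75 → NEW=0, ERR=75
(0,1): OLD=2589/16 → NEW=255, ERR=-1491/16
(0,2): OLD=33339/256 → NEW=255, ERR=-31941/256
(0,3): OLD=702109/4096 → NEW=255, ERR=-342371/4096
(1,0): OLD=18935/256 → NEW=0, ERR=18935/256
(1,1): OLD=226369/2048 → NEW=0, ERR=226369/2048
(1,2): OLD=10084053/65536 → NEW=255, ERR=-6627627/65536
(1,3): OLD=137192419/1048576 → NEW=255, ERR=-130194461/1048576
(2,0): OLD=4287323/32768 → NEW=255, ERR=-4068517/32768
(2,1): OLD=86907673/1048576 → NEW=0, ERR=86907673/1048576
(2,2): OLD=325657021/2097152 → NEW=255, ERR=-209116739/2097152
(2,3): OLD=4672564649/33554432 → NEW=255, ERR=-3883815511/33554432
(3,0): OLD=767388203/16777216 → NEW=0, ERR=767388203/16777216
(3,1): OLD=40387493557/268435456 → NEW=255, ERR=-28063547723/268435456
(3,2): OLD=320311750731/4294967296 → NEW=0, ERR=320311750731/4294967296
(3,3): OLD=14858870988941/68719476736 → NEW=255, ERR=-2664595578739/68719476736
(4,0): OLD=273553156495/4294967296 → NEW=0, ERR=273553156495/4294967296
(4,1): OLD=4399317105581/34359738368 → NEW=255, ERR=-4362416178259/34359738368
(4,2): OLD=141787593470349/1099511627776 → NEW=255, ERR=-138587871612531/1099511627776
(4,3): OLD=2645852688060907/17592186044416 → NEW=255, ERR=-1840154753265173/17592186044416
(5,0): OLD=34688517255519/549755813888 → NEW=0, ERR=34688517255519/549755813888
(5,1): OLD=1658534087877369/17592186044416 → NEW=0, ERR=1658534087877369/17592186044416
Target (5,1): original=126, with diffused error = 1658534087877369/17592186044416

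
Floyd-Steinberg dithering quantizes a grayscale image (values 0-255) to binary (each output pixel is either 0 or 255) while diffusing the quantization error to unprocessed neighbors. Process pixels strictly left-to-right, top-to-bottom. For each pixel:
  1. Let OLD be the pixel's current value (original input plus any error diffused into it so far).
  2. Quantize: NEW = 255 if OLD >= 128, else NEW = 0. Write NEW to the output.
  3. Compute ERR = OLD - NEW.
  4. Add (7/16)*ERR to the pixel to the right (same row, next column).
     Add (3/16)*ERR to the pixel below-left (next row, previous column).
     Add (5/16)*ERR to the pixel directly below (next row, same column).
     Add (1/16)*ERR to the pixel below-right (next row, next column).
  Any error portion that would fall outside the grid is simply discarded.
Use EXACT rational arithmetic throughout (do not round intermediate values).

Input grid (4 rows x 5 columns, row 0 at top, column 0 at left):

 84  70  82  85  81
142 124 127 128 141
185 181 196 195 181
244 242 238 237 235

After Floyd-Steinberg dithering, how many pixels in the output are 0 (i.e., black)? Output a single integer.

Answer: 6

Derivation:
(0,0): OLD=84 → NEW=0, ERR=84
(0,1): OLD=427/4 → NEW=0, ERR=427/4
(0,2): OLD=8237/64 → NEW=255, ERR=-8083/64
(0,3): OLD=30459/1024 → NEW=0, ERR=30459/1024
(0,4): OLD=1540317/16384 → NEW=0, ERR=1540317/16384
(1,0): OLD=12049/64 → NEW=255, ERR=-4271/64
(1,1): OLD=56183/512 → NEW=0, ERR=56183/512
(1,2): OLD=2421379/16384 → NEW=255, ERR=-1756541/16384
(1,3): OLD=6561767/65536 → NEW=0, ERR=6561767/65536
(1,4): OLD=226537301/1048576 → NEW=255, ERR=-40849579/1048576
(2,0): OLD=1513229/8192 → NEW=255, ERR=-575731/8192
(2,1): OLD=42014111/262144 → NEW=255, ERR=-24832609/262144
(2,2): OLD=615238941/4194304 → NEW=255, ERR=-454308579/4194304
(2,3): OLD=11065964423/67108864 → NEW=255, ERR=-6046795897/67108864
(2,4): OLD=145667082993/1073741824 → NEW=255, ERR=-128137082127/1073741824
(3,0): OLD=856795389/4194304 → NEW=255, ERR=-212752131/4194304
(3,1): OLD=5553385721/33554432 → NEW=255, ERR=-3002994439/33554432
(3,2): OLD=152666410051/1073741824 → NEW=255, ERR=-121137755069/1073741824
(3,3): OLD=279900849595/2147483648 → NEW=255, ERR=-267707480645/2147483648
(3,4): OLD=4725717861991/34359738368 → NEW=255, ERR=-4036015421849/34359738368
Output grid:
  Row 0: ..#..  (4 black, running=4)
  Row 1: #.#.#  (2 black, running=6)
  Row 2: #####  (0 black, running=6)
  Row 3: #####  (0 black, running=6)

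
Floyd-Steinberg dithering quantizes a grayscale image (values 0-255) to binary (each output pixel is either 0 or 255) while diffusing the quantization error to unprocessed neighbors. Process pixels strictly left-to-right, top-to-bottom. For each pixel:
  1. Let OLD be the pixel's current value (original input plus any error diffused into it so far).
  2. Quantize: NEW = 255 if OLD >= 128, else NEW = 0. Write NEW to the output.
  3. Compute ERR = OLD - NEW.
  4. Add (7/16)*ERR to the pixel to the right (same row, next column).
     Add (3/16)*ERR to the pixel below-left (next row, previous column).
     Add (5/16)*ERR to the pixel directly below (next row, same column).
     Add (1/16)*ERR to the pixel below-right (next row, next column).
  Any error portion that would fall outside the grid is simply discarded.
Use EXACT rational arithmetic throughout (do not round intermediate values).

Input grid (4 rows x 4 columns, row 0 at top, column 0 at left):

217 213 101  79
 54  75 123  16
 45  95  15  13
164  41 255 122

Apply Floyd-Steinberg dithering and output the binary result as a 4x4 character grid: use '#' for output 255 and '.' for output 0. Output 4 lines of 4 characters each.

Answer: ##..
..#.
.#..
#.#.

Derivation:
(0,0): OLD=217 → NEW=255, ERR=-38
(0,1): OLD=1571/8 → NEW=255, ERR=-469/8
(0,2): OLD=9645/128 → NEW=0, ERR=9645/128
(0,3): OLD=229307/2048 → NEW=0, ERR=229307/2048
(1,0): OLD=3985/128 → NEW=0, ERR=3985/128
(1,1): OLD=84023/1024 → NEW=0, ERR=84023/1024
(1,2): OLD=6546243/32768 → NEW=255, ERR=-1809597/32768
(1,3): OLD=16535109/524288 → NEW=0, ERR=16535109/524288
(2,0): OLD=1148749/16384 → NEW=0, ERR=1148749/16384
(2,1): OLD=74924895/524288 → NEW=255, ERR=-58768545/524288
(2,2): OLD=-42211669/1048576 → NEW=0, ERR=-42211669/1048576
(2,3): OLD=30066111/16777216 → NEW=0, ERR=30066111/16777216
(3,0): OLD=1383225917/8388608 → NEW=255, ERR=-755869123/8388608
(3,1): OLD=-4914561181/134217728 → NEW=0, ERR=-4914561181/134217728
(3,2): OLD=471867772957/2147483648 → NEW=255, ERR=-75740557283/2147483648
(3,3): OLD=3594496992843/34359738368 → NEW=0, ERR=3594496992843/34359738368
Row 0: ##..
Row 1: ..#.
Row 2: .#..
Row 3: #.#.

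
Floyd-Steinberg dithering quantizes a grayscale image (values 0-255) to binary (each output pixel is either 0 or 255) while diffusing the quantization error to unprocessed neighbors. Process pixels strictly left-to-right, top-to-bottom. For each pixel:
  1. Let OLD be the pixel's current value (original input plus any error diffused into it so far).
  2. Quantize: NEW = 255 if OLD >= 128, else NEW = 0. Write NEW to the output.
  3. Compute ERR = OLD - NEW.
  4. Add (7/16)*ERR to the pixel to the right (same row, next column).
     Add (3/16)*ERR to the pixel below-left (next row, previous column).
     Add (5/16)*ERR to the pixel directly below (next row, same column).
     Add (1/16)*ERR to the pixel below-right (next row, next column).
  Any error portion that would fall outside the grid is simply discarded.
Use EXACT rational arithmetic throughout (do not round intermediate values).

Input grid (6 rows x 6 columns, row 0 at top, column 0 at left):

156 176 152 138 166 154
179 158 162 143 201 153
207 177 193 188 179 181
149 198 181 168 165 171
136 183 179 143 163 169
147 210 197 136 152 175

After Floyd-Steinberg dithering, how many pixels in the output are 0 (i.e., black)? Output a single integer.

(0,0): OLD=156 → NEW=255, ERR=-99
(0,1): OLD=2123/16 → NEW=255, ERR=-1957/16
(0,2): OLD=25213/256 → NEW=0, ERR=25213/256
(0,3): OLD=741739/4096 → NEW=255, ERR=-302741/4096
(0,4): OLD=8759789/65536 → NEW=255, ERR=-7951891/65536
(0,5): OLD=105817467/1048576 → NEW=0, ERR=105817467/1048576
(1,0): OLD=32033/256 → NEW=0, ERR=32033/256
(1,1): OLD=382567/2048 → NEW=255, ERR=-139673/2048
(1,2): OLD=9269235/65536 → NEW=255, ERR=-7442445/65536
(1,3): OLD=14057207/262144 → NEW=0, ERR=14057207/262144
(1,4): OLD=3369621637/16777216 → NEW=255, ERR=-908568443/16777216
(1,5): OLD=41140358931/268435456 → NEW=255, ERR=-27310682349/268435456
(2,0): OLD=7645277/32768 → NEW=255, ERR=-710563/32768
(2,1): OLD=139175503/1048576 → NEW=255, ERR=-128211377/1048576
(2,2): OLD=1842301357/16777216 → NEW=0, ERR=1842301357/16777216
(2,3): OLD=31614655109/134217728 → NEW=255, ERR=-2610865531/134217728
(2,4): OLD=592024086031/4294967296 → NEW=255, ERR=-503192574449/4294967296
(2,5): OLD=6498429158745/68719476736 → NEW=0, ERR=6498429158745/68719476736
(3,0): OLD=2001480973/16777216 → NEW=0, ERR=2001480973/16777216
(3,1): OLD=31033386377/134217728 → NEW=255, ERR=-3192134263/134217728
(3,2): OLD=207899000939/1073741824 → NEW=255, ERR=-65905164181/1073741824
(3,3): OLD=8243840433665/68719476736 → NEW=0, ERR=8243840433665/68719476736
(3,4): OLD=108514709993569/549755813888 → NEW=255, ERR=-31673022547871/549755813888
(3,5): OLD=1477949265782799/8796093022208 → NEW=255, ERR=-765054454880241/8796093022208
(4,0): OLD=362540612259/2147483648 → NEW=255, ERR=-185067717981/2147483648
(4,1): OLD=4597745933895/34359738368 → NEW=255, ERR=-4163987349945/34359738368
(4,2): OLD=140524254493093/1099511627776 → NEW=0, ERR=140524254493093/1099511627776
(4,3): OLD=3901334597087769/17592186044416 → NEW=255, ERR=-584672844238311/17592186044416
(4,4): OLD=34240124108246185/281474976710656 → NEW=0, ERR=34240124108246185/281474976710656
(4,5): OLD=862163905457988607/4503599627370496 → NEW=255, ERR=-286253999521487873/4503599627370496
(5,0): OLD=53516725153221/549755813888 → NEW=0, ERR=53516725153221/549755813888
(5,1): OLD=4104173337354261/17592186044416 → NEW=255, ERR=-381834103971819/17592186044416
(5,2): OLD=30066845993878583/140737488355328 → NEW=255, ERR=-5821213536730057/140737488355328
(5,3): OLD=622913313744072141/4503599627370496 → NEW=255, ERR=-525504591235404339/4503599627370496
(5,4): OLD=1125624229635929933/9007199254740992 → NEW=0, ERR=1125624229635929933/9007199254740992
(5,5): OLD=31332671496975286321/144115188075855872 → NEW=255, ERR=-5416701462367961039/144115188075855872
Output grid:
  Row 0: ##.##.  (2 black, running=2)
  Row 1: .##.##  (2 black, running=4)
  Row 2: ##.##.  (2 black, running=6)
  Row 3: .##.##  (2 black, running=8)
  Row 4: ##.#.#  (2 black, running=10)
  Row 5: .###.#  (2 black, running=12)

Answer: 12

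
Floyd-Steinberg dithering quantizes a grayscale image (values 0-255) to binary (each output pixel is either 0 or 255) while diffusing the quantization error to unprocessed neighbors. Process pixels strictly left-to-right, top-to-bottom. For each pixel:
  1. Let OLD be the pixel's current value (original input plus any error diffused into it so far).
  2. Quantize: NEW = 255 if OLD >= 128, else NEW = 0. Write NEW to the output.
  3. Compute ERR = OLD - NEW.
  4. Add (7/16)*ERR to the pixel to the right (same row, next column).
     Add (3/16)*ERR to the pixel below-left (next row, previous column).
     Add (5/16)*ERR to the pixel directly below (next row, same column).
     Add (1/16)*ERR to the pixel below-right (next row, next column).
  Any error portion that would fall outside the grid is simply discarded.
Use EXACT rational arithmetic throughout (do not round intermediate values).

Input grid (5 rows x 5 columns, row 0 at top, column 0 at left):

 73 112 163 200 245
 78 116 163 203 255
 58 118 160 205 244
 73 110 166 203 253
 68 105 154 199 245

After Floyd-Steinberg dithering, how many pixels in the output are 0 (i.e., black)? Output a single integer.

Answer: 9

Derivation:
(0,0): OLD=73 → NEW=0, ERR=73
(0,1): OLD=2303/16 → NEW=255, ERR=-1777/16
(0,2): OLD=29289/256 → NEW=0, ERR=29289/256
(0,3): OLD=1024223/4096 → NEW=255, ERR=-20257/4096
(0,4): OLD=15914521/65536 → NEW=255, ERR=-797159/65536
(1,0): OLD=20477/256 → NEW=0, ERR=20477/256
(1,1): OLD=291435/2048 → NEW=255, ERR=-230805/2048
(1,2): OLD=9278535/65536 → NEW=255, ERR=-7433145/65536
(1,3): OLD=41078715/262144 → NEW=255, ERR=-25768005/262144
(1,4): OLD=871931857/4194304 → NEW=255, ERR=-197615663/4194304
(2,0): OLD=2027209/32768 → NEW=0, ERR=2027209/32768
(2,1): OLD=98126771/1048576 → NEW=0, ERR=98126771/1048576
(2,2): OLD=2349202137/16777216 → NEW=255, ERR=-1928987943/16777216
(2,3): OLD=29006318203/268435456 → NEW=0, ERR=29006318203/268435456
(2,4): OLD=1161392798365/4294967296 → NEW=255, ERR=66176137885/4294967296
(3,0): OLD=1843470521/16777216 → NEW=0, ERR=1843470521/16777216
(3,1): OLD=22766651333/134217728 → NEW=255, ERR=-11458869307/134217728
(3,2): OLD=510360773383/4294967296 → NEW=0, ERR=510360773383/4294967296
(3,3): OLD=2443474018447/8589934592 → NEW=255, ERR=253040697487/8589934592
(3,4): OLD=38133303672171/137438953472 → NEW=255, ERR=3086370536811/137438953472
(4,0): OLD=185391100983/2147483648 → NEW=0, ERR=185391100983/2147483648
(4,1): OLD=9980612155447/68719476736 → NEW=255, ERR=-7542854412233/68719476736
(4,2): OLD=157559707317017/1099511627776 → NEW=255, ERR=-122815757765863/1099511627776
(4,3): OLD=3007806015738935/17592186044416 → NEW=255, ERR=-1478201425587145/17592186044416
(4,4): OLD=61107463807013121/281474976710656 → NEW=255, ERR=-10668655254204159/281474976710656
Output grid:
  Row 0: .#.##  (2 black, running=2)
  Row 1: .####  (1 black, running=3)
  Row 2: ..#.#  (3 black, running=6)
  Row 3: .#.##  (2 black, running=8)
  Row 4: .####  (1 black, running=9)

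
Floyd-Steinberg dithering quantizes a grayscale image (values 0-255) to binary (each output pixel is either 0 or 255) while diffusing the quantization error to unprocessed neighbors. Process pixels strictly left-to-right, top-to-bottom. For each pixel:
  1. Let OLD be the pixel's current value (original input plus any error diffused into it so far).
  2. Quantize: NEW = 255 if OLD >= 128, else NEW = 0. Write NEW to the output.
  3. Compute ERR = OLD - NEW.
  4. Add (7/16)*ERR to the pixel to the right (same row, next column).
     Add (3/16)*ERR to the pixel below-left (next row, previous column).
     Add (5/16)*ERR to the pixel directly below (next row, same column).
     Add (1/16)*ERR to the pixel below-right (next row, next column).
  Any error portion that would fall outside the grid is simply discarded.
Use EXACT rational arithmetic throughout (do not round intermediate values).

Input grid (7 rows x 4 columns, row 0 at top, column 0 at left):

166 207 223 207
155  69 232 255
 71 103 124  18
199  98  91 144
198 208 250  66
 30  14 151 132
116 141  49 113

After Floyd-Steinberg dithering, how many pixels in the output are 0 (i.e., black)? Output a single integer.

(0,0): OLD=166 → NEW=255, ERR=-89
(0,1): OLD=2689/16 → NEW=255, ERR=-1391/16
(0,2): OLD=47351/256 → NEW=255, ERR=-17929/256
(0,3): OLD=722369/4096 → NEW=255, ERR=-322111/4096
(1,0): OLD=28387/256 → NEW=0, ERR=28387/256
(1,1): OLD=146741/2048 → NEW=0, ERR=146741/2048
(1,2): OLD=14501977/65536 → NEW=255, ERR=-2209703/65536
(1,3): OLD=221560255/1048576 → NEW=255, ERR=-45826625/1048576
(2,0): OLD=3902231/32768 → NEW=0, ERR=3902231/32768
(2,1): OLD=186751085/1048576 → NEW=255, ERR=-80635795/1048576
(2,2): OLD=159599937/2097152 → NEW=0, ERR=159599937/2097152
(2,3): OLD=1192202589/33554432 → NEW=0, ERR=1192202589/33554432
(3,0): OLD=3721115559/16777216 → NEW=255, ERR=-557074521/16777216
(3,1): OLD=21784630201/268435456 → NEW=0, ERR=21784630201/268435456
(3,2): OLD=653448493639/4294967296 → NEW=255, ERR=-441768166841/4294967296
(3,3): OLD=7893097810033/68719476736 → NEW=0, ERR=7893097810033/68719476736
(4,0): OLD=871191453531/4294967296 → NEW=255, ERR=-224025206949/4294967296
(4,1): OLD=6500164775313/34359738368 → NEW=255, ERR=-2261568508527/34359738368
(4,2): OLD=237130653238897/1099511627776 → NEW=255, ERR=-43244811843983/1099511627776
(4,3): OLD=1376725770114919/17592186044416 → NEW=0, ERR=1376725770114919/17592186044416
(5,0): OLD=746960613099/549755813888 → NEW=0, ERR=746960613099/549755813888
(5,1): OLD=-292187796670003/17592186044416 → NEW=0, ERR=-292187796670003/17592186044416
(5,2): OLD=1249064881033729/8796093022208 → NEW=255, ERR=-993938839629311/8796093022208
(5,3): OLD=29431265032067105/281474976710656 → NEW=0, ERR=29431265032067105/281474976710656
(6,0): OLD=31894047606521927/281474976710656 → NEW=0, ERR=31894047606521927/281474976710656
(6,1): OLD=739855172200786017/4503599627370496 → NEW=255, ERR=-408562732778690463/4503599627370496
(6,2): OLD=-535699805451700265/72057594037927936 → NEW=0, ERR=-535699805451700265/72057594037927936
(6,3): OLD=156059903649214385121/1152921504606846976 → NEW=255, ERR=-137935080025531593759/1152921504606846976
Output grid:
  Row 0: ####  (0 black, running=0)
  Row 1: ..##  (2 black, running=2)
  Row 2: .#..  (3 black, running=5)
  Row 3: #.#.  (2 black, running=7)
  Row 4: ###.  (1 black, running=8)
  Row 5: ..#.  (3 black, running=11)
  Row 6: .#.#  (2 black, running=13)

Answer: 13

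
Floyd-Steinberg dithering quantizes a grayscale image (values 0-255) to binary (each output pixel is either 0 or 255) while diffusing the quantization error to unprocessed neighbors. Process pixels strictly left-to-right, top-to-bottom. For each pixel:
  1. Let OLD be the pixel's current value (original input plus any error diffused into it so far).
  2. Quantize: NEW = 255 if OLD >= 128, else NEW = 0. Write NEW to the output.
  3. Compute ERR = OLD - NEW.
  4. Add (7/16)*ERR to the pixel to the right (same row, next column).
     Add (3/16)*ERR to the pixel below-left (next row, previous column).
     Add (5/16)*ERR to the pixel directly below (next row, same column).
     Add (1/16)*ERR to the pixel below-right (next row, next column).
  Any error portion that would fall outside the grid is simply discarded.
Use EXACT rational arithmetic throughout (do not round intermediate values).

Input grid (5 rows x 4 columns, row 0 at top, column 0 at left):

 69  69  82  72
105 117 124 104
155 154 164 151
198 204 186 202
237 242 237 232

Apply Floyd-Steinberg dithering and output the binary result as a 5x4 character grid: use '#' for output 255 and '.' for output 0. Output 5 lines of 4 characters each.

Answer: ....
#.##
##.#
###.
####

Derivation:
(0,0): OLD=69 → NEW=0, ERR=69
(0,1): OLD=1587/16 → NEW=0, ERR=1587/16
(0,2): OLD=32101/256 → NEW=0, ERR=32101/256
(0,3): OLD=519619/4096 → NEW=0, ERR=519619/4096
(1,0): OLD=37161/256 → NEW=255, ERR=-28119/256
(1,1): OLD=261663/2048 → NEW=0, ERR=261663/2048
(1,2): OLD=16322955/65536 → NEW=255, ERR=-388725/65536
(1,3): OLD=156118205/1048576 → NEW=255, ERR=-111268675/1048576
(2,0): OLD=4739269/32768 → NEW=255, ERR=-3616571/32768
(2,1): OLD=144350151/1048576 → NEW=255, ERR=-123036729/1048576
(2,2): OLD=207409219/2097152 → NEW=0, ERR=207409219/2097152
(2,3): OLD=5393457815/33554432 → NEW=255, ERR=-3162922345/33554432
(3,0): OLD=2374127221/16777216 → NEW=255, ERR=-1904062859/16777216
(3,1): OLD=34715591595/268435456 → NEW=255, ERR=-33735449685/268435456
(3,2): OLD=588050130517/4294967296 → NEW=255, ERR=-507166529963/4294967296
(3,3): OLD=8731672370643/68719476736 → NEW=0, ERR=8731672370643/68719476736
(4,0): OLD=764375871377/4294967296 → NEW=255, ERR=-330840789103/4294967296
(4,1): OLD=4803226094899/34359738368 → NEW=255, ERR=-3958507188941/34359738368
(4,2): OLD=182150574733267/1099511627776 → NEW=255, ERR=-98224890349613/1099511627776
(4,3): OLD=3962512087838133/17592186044416 → NEW=255, ERR=-523495353487947/17592186044416
Row 0: ....
Row 1: #.##
Row 2: ##.#
Row 3: ###.
Row 4: ####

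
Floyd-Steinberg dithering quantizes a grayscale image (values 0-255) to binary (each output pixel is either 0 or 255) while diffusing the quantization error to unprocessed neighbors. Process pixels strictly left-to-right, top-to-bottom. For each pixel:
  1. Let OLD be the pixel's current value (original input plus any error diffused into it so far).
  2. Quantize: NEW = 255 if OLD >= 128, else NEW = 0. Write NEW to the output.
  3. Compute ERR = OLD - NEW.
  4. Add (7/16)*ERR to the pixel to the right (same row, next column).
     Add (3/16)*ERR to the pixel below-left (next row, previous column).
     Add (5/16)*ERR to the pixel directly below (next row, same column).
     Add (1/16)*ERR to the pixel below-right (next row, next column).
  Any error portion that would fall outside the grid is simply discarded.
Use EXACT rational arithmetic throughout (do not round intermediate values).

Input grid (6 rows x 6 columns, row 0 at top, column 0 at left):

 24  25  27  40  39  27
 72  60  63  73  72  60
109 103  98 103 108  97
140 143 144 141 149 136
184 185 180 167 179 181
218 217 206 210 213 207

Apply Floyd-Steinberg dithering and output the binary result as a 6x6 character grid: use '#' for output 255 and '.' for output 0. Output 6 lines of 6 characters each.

Answer: ......
..#.#.
#..#..
.##.##
##.##.
######

Derivation:
(0,0): OLD=24 → NEW=0, ERR=24
(0,1): OLD=71/2 → NEW=0, ERR=71/2
(0,2): OLD=1361/32 → NEW=0, ERR=1361/32
(0,3): OLD=30007/512 → NEW=0, ERR=30007/512
(0,4): OLD=529537/8192 → NEW=0, ERR=529537/8192
(0,5): OLD=7245703/131072 → NEW=0, ERR=7245703/131072
(1,0): OLD=2757/32 → NEW=0, ERR=2757/32
(1,1): OLD=30275/256 → NEW=0, ERR=30275/256
(1,2): OLD=1157023/8192 → NEW=255, ERR=-931937/8192
(1,3): OLD=1845571/32768 → NEW=0, ERR=1845571/32768
(1,4): OLD=274452793/2097152 → NEW=255, ERR=-260320967/2097152
(1,5): OLD=906236863/33554432 → NEW=0, ERR=906236863/33554432
(2,0): OLD=647569/4096 → NEW=255, ERR=-396911/4096
(2,1): OLD=10697643/131072 → NEW=0, ERR=10697643/131072
(2,2): OLD=243497089/2097152 → NEW=0, ERR=243497089/2097152
(2,3): OLD=2365815033/16777216 → NEW=255, ERR=-1912375047/16777216
(2,4): OLD=14991705771/536870912 → NEW=0, ERR=14991705771/536870912
(2,5): OLD=944022377309/8589934592 → NEW=0, ERR=944022377309/8589934592
(3,0): OLD=262188449/2097152 → NEW=0, ERR=262188449/2097152
(3,1): OLD=4008343597/16777216 → NEW=255, ERR=-269846483/16777216
(3,2): OLD=21068918503/134217728 → NEW=255, ERR=-13156602137/134217728
(3,3): OLD=644126282213/8589934592 → NEW=0, ERR=644126282213/8589934592
(3,4): OLD=14019777806181/68719476736 → NEW=255, ERR=-3503688761499/68719476736
(3,5): OLD=164687593478091/1099511627776 → NEW=255, ERR=-115687871604789/1099511627776
(4,0): OLD=59070122415/268435456 → NEW=255, ERR=-9380918865/268435456
(4,1): OLD=661935307715/4294967296 → NEW=255, ERR=-433281352765/4294967296
(4,2): OLD=16257177449753/137438953472 → NEW=0, ERR=16257177449753/137438953472
(4,3): OLD=498072735245213/2199023255552 → NEW=255, ERR=-62678194920547/2199023255552
(4,4): OLD=4769434136235053/35184372088832 → NEW=255, ERR=-4202580746417107/35184372088832
(4,5): OLD=52171928241683995/562949953421312 → NEW=0, ERR=52171928241683995/562949953421312
(5,0): OLD=12930528360953/68719476736 → NEW=255, ERR=-4592938206727/68719476736
(5,1): OLD=387530397008585/2199023255552 → NEW=255, ERR=-173220533157175/2199023255552
(5,2): OLD=3463068238401043/17592186044416 → NEW=255, ERR=-1022939202925037/17592186044416
(5,3): OLD=90438180971766689/562949953421312 → NEW=255, ERR=-53114057150667871/562949953421312
(5,4): OLD=168874843539647449/1125899906842624 → NEW=255, ERR=-118229632705221671/1125899906842624
(5,5): OLD=3288609761057711517/18014398509481984 → NEW=255, ERR=-1305061858860194403/18014398509481984
Row 0: ......
Row 1: ..#.#.
Row 2: #..#..
Row 3: .##.##
Row 4: ##.##.
Row 5: ######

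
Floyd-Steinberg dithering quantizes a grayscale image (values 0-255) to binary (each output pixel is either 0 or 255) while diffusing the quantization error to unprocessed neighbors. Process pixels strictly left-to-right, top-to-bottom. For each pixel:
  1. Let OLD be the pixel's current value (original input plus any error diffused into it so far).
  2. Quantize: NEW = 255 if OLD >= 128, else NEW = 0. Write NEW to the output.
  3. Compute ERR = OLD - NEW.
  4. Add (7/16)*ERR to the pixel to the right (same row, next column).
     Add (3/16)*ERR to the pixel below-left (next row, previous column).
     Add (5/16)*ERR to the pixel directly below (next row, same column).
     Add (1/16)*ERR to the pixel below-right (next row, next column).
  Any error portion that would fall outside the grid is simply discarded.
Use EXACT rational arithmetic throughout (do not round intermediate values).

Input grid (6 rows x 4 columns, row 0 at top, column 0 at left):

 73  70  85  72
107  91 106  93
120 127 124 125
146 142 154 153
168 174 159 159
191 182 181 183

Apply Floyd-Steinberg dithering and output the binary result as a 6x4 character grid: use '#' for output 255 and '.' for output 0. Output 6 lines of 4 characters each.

Answer: ..#.
#..#
.#.#
#.#.
####
#.#.

Derivation:
(0,0): OLD=73 → NEW=0, ERR=73
(0,1): OLD=1631/16 → NEW=0, ERR=1631/16
(0,2): OLD=33177/256 → NEW=255, ERR=-32103/256
(0,3): OLD=70191/4096 → NEW=0, ERR=70191/4096
(1,0): OLD=38125/256 → NEW=255, ERR=-27155/256
(1,1): OLD=117755/2048 → NEW=0, ERR=117755/2048
(1,2): OLD=6655255/65536 → NEW=0, ERR=6655255/65536
(1,3): OLD=141501265/1048576 → NEW=255, ERR=-125885615/1048576
(2,0): OLD=3199225/32768 → NEW=0, ERR=3199225/32768
(2,1): OLD=209813187/1048576 → NEW=255, ERR=-57573693/1048576
(2,2): OLD=236551631/2097152 → NEW=0, ERR=236551631/2097152
(2,3): OLD=4804277427/33554432 → NEW=255, ERR=-3752102733/33554432
(3,0): OLD=2788628457/16777216 → NEW=255, ERR=-1489561623/16777216
(3,1): OLD=30400250295/268435456 → NEW=0, ERR=30400250295/268435456
(3,2): OLD=920830428489/4294967296 → NEW=255, ERR=-174386231991/4294967296
(3,3): OLD=7376488307839/68719476736 → NEW=0, ERR=7376488307839/68719476736
(4,0): OLD=693590326773/4294967296 → NEW=255, ERR=-401626333707/4294967296
(4,1): OLD=5336669084127/34359738368 → NEW=255, ERR=-3425064199713/34359738368
(4,2): OLD=142832480460159/1099511627776 → NEW=255, ERR=-137542984622721/1099511627776
(4,3): OLD=2379832877940521/17592186044416 → NEW=255, ERR=-2106174563385559/17592186044416
(5,0): OLD=78663114505189/549755813888 → NEW=255, ERR=-61524618036251/549755813888
(5,1): OLD=1276977640324963/17592186044416 → NEW=0, ERR=1276977640324963/17592186044416
(5,2): OLD=1275319341771127/8796093022208 → NEW=255, ERR=-967684378891913/8796093022208
(5,3): OLD=25230778862671935/281474976710656 → NEW=0, ERR=25230778862671935/281474976710656
Row 0: ..#.
Row 1: #..#
Row 2: .#.#
Row 3: #.#.
Row 4: ####
Row 5: #.#.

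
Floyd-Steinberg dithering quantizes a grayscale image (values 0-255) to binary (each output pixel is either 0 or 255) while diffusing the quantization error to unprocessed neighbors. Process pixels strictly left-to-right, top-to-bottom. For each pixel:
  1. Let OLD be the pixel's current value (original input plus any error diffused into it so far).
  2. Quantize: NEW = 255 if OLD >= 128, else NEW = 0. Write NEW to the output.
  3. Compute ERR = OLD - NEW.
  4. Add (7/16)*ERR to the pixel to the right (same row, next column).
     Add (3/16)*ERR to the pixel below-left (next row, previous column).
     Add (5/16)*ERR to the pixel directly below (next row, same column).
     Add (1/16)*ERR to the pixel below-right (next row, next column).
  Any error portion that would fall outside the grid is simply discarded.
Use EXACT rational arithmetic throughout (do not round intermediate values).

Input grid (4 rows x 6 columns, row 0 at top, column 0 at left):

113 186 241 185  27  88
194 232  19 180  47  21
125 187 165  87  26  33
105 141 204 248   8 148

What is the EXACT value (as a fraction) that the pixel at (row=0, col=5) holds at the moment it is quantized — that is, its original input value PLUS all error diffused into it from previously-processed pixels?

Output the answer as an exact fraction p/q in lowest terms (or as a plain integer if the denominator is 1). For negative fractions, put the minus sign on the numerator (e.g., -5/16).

(0,0): OLD=113 → NEW=0, ERR=113
(0,1): OLD=3767/16 → NEW=255, ERR=-313/16
(0,2): OLD=59505/256 → NEW=255, ERR=-5775/256
(0,3): OLD=717335/4096 → NEW=255, ERR=-327145/4096
(0,4): OLD=-520543/65536 → NEW=0, ERR=-520543/65536
(0,5): OLD=88630887/1048576 → NEW=0, ERR=88630887/1048576
Target (0,5): original=88, with diffused error = 88630887/1048576

Answer: 88630887/1048576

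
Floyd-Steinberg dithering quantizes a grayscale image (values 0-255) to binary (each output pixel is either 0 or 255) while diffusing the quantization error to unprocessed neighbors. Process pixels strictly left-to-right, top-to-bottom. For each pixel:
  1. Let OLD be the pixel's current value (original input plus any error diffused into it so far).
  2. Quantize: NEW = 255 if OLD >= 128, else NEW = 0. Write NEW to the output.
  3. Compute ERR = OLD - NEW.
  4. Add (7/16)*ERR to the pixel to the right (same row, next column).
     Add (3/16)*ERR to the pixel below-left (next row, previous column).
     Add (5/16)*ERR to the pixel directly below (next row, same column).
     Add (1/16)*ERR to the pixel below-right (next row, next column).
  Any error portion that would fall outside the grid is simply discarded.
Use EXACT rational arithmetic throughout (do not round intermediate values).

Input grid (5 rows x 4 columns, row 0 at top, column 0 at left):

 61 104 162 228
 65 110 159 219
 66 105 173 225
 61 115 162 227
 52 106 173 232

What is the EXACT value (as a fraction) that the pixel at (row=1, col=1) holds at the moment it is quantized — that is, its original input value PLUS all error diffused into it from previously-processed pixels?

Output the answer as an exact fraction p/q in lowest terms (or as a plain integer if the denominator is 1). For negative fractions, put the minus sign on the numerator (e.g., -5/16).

(0,0): OLD=61 → NEW=0, ERR=61
(0,1): OLD=2091/16 → NEW=255, ERR=-1989/16
(0,2): OLD=27549/256 → NEW=0, ERR=27549/256
(0,3): OLD=1126731/4096 → NEW=255, ERR=82251/4096
(1,0): OLD=15553/256 → NEW=0, ERR=15553/256
(1,1): OLD=249287/2048 → NEW=0, ERR=249287/2048
Target (1,1): original=110, with diffused error = 249287/2048

Answer: 249287/2048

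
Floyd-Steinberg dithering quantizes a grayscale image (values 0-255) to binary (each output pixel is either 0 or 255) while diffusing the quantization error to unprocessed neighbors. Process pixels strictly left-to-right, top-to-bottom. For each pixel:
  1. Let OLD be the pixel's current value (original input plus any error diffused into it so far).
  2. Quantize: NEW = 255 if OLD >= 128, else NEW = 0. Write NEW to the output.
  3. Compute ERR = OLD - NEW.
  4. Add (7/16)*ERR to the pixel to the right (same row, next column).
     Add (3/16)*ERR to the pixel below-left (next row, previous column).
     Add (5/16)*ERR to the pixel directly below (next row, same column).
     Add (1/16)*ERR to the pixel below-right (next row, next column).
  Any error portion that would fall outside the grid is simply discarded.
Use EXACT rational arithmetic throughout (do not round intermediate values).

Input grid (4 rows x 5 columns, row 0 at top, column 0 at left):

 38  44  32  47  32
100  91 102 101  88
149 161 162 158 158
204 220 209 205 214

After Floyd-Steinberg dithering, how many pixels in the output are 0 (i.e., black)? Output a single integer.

Answer: 10

Derivation:
(0,0): OLD=38 → NEW=0, ERR=38
(0,1): OLD=485/8 → NEW=0, ERR=485/8
(0,2): OLD=7491/128 → NEW=0, ERR=7491/128
(0,3): OLD=148693/2048 → NEW=0, ERR=148693/2048
(0,4): OLD=2089427/32768 → NEW=0, ERR=2089427/32768
(1,0): OLD=15775/128 → NEW=0, ERR=15775/128
(1,1): OLD=181465/1024 → NEW=255, ERR=-79655/1024
(1,2): OLD=3396685/32768 → NEW=0, ERR=3396685/32768
(1,3): OLD=24202825/131072 → NEW=255, ERR=-9220535/131072
(1,4): OLD=171310523/2097152 → NEW=0, ERR=171310523/2097152
(2,0): OLD=2833251/16384 → NEW=255, ERR=-1344669/16384
(2,1): OLD=67068657/524288 → NEW=0, ERR=67068657/524288
(2,2): OLD=1948740115/8388608 → NEW=255, ERR=-190354925/8388608
(2,3): OLD=19848622985/134217728 → NEW=255, ERR=-14376897655/134217728
(2,4): OLD=284041672319/2147483648 → NEW=255, ERR=-263566657921/2147483648
(3,0): OLD=1697334963/8388608 → NEW=255, ERR=-441760077/8388608
(3,1): OLD=15270768439/67108864 → NEW=255, ERR=-1841991881/67108864
(3,2): OLD=381846685325/2147483648 → NEW=255, ERR=-165761644915/2147483648
(3,3): OLD=486729025509/4294967296 → NEW=0, ERR=486729025509/4294967296
(3,4): OLD=15017343895897/68719476736 → NEW=255, ERR=-2506122671783/68719476736
Output grid:
  Row 0: .....  (5 black, running=5)
  Row 1: .#.#.  (3 black, running=8)
  Row 2: #.###  (1 black, running=9)
  Row 3: ###.#  (1 black, running=10)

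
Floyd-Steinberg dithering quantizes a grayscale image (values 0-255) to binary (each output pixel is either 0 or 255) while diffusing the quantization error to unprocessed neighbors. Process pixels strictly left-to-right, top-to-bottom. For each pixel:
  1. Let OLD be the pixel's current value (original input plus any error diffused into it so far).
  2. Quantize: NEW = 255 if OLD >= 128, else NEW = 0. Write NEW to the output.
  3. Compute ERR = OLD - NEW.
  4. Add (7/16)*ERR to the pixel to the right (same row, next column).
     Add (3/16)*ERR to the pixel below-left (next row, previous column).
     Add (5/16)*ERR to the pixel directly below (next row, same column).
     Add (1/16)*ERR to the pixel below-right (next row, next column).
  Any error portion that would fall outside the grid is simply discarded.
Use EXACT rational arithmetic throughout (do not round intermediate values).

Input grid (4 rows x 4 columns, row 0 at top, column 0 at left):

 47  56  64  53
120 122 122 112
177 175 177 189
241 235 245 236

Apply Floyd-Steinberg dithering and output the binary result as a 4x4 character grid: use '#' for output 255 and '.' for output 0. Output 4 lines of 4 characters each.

(0,0): OLD=47 → NEW=0, ERR=47
(0,1): OLD=1225/16 → NEW=0, ERR=1225/16
(0,2): OLD=24959/256 → NEW=0, ERR=24959/256
(0,3): OLD=391801/4096 → NEW=0, ERR=391801/4096
(1,0): OLD=38155/256 → NEW=255, ERR=-27125/256
(1,1): OLD=247373/2048 → NEW=0, ERR=247373/2048
(1,2): OLD=14944337/65536 → NEW=255, ERR=-1767343/65536
(1,3): OLD=142802695/1048576 → NEW=255, ERR=-124584185/1048576
(2,0): OLD=5457055/32768 → NEW=255, ERR=-2898785/32768
(2,1): OLD=170251461/1048576 → NEW=255, ERR=-97135419/1048576
(2,2): OLD=237641785/2097152 → NEW=0, ERR=237641785/2097152
(2,3): OLD=6702883317/33554432 → NEW=255, ERR=-1853496843/33554432
(3,0): OLD=3288097199/16777216 → NEW=255, ERR=-990092881/16777216
(3,1): OLD=52600073393/268435456 → NEW=255, ERR=-15850967887/268435456
(3,2): OLD=1024050363215/4294967296 → NEW=255, ERR=-71166297265/4294967296
(3,3): OLD=15020084825001/68719476736 → NEW=255, ERR=-2503381742679/68719476736
Row 0: ....
Row 1: #.##
Row 2: ##.#
Row 3: ####

Answer: ....
#.##
##.#
####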